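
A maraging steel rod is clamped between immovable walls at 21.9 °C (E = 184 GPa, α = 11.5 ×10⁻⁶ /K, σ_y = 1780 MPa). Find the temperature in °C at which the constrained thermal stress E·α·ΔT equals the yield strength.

863 °C

E·α·ΔT = 1780 MPa ⇒ ΔT = 1780 / (184.0×10³ × 11.5×10⁻⁶) = 841.2 K.
T = 21.9 + 841.2 = 863.1 °C.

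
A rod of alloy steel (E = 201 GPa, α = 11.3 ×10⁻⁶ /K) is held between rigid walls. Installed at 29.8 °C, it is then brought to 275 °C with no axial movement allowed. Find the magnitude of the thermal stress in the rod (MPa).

557 MPa

ΔT = 245.2 K. Constrained thermal stress σ = E·α·ΔT = 201.0×10³ MPa × 11.3×10⁻⁶ × 245.2 = 557 MPa (compressive).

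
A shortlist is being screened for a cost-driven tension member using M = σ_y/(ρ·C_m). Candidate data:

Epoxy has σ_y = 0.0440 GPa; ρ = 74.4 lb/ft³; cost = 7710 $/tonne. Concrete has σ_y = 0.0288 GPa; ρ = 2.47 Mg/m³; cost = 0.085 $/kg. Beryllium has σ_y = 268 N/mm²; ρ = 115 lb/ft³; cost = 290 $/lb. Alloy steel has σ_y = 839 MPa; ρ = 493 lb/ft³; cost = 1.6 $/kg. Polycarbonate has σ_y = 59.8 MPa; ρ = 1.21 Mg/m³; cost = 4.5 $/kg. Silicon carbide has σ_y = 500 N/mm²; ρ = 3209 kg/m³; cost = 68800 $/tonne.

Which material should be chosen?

concrete

Convert each candidate to consistent units, then evaluate M:
  epoxy: σ_y = 44.00 MPa, ρ = 1192 kg/m³, cost = 7.710 $/kg
  concrete: σ_y = 28.80 MPa, ρ = 2470 kg/m³, cost = 0.08500 $/kg
  beryllium: σ_y = 268.0 MPa, ρ = 1842 kg/m³, cost = 639.3 $/kg
  alloy steel: σ_y = 839.0 MPa, ρ = 7897 kg/m³, cost = 1.600 $/kg
  polycarbonate: σ_y = 59.80 MPa, ρ = 1210 kg/m³, cost = 4.500 $/kg
  silicon carbide: σ_y = 500.0 MPa, ρ = 3209 kg/m³, cost = 68.80 $/kg
  concrete: M = 137 kN·m per $
  alloy steel: M = 66.4 kN·m per $
  polycarbonate: M = 11.0 kN·m per $
  epoxy: M = 4.79 kN·m per $
  silicon carbide: M = 2.26 kN·m per $
  beryllium: M = 0.228 kN·m per $
Concrete ranks first.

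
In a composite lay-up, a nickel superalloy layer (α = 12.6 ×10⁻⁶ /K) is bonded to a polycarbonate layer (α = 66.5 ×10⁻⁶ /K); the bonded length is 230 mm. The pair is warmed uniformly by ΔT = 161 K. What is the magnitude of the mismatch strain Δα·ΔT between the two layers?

Δα = |12.6 − 66.5|×10⁻⁶/K = 53.9×10⁻⁶/K.
Mismatch strain = Δα·ΔT = 53.9×10⁻⁶ × 161.0 = 8.68×10⁻³.

8.68×10⁻³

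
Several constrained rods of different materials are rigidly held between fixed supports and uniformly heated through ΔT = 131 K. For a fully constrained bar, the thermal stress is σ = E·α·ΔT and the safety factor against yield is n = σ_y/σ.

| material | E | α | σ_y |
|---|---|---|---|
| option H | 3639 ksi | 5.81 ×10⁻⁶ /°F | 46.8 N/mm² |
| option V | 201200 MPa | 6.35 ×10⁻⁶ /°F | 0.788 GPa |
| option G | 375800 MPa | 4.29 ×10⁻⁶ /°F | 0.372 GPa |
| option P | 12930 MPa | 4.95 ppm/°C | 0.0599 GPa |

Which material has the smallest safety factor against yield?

Converting E to GPa, α to ×10⁻⁶/K, σ_y to MPa, then σ and n for each:
  option H: E = 25.09, α = 10.5, σ_y = 46.80 → σ = 34.4 MPa, n = 1.36
  option V: E = 201.2, α = 11.4, σ_y = 788.0 → σ = 301 MPa, n = 2.62
  option G: E = 375.8, α = 7.72, σ_y = 372.0 → σ = 380 MPa, n = 0.979
  option P: E = 12.93, α = 4.95, σ_y = 59.90 → σ = 8.38 MPa, n = 7.14
Option G has the lowest safety factor, n = 0.979.

option G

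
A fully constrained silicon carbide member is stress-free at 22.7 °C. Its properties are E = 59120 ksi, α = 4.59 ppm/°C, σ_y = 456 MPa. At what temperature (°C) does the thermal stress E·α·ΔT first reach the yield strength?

E = 59120 ksi = 407.6 GPa.
E·α·ΔT = 456.0 MPa ⇒ ΔT = 456.0 / (407.6×10³ × 4.59×10⁻⁶) = 243.7 K.
T = 22.7 + 243.7 = 266.4 °C.

266 °C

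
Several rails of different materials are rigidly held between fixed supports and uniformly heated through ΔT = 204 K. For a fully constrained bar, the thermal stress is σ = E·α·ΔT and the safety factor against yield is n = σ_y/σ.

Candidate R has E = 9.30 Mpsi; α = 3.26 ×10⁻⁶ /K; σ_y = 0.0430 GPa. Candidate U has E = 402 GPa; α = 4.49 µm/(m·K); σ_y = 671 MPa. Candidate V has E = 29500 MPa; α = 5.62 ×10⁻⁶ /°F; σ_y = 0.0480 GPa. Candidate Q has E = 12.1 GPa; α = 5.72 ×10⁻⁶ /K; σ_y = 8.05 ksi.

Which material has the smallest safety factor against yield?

candidate V

Converting E to GPa, α to ×10⁻⁶/K, σ_y to MPa, then σ and n for each:
  candidate R: E = 64.12, α = 3.26, σ_y = 43.00 → σ = 42.6 MPa, n = 1.01
  candidate U: E = 402.0, α = 4.49, σ_y = 671.0 → σ = 368 MPa, n = 1.82
  candidate V: E = 29.50, α = 10.1, σ_y = 48.00 → σ = 60.9 MPa, n = 0.788
  candidate Q: E = 12.10, α = 5.72, σ_y = 55.50 → σ = 14.1 MPa, n = 3.93
Candidate V has the lowest safety factor, n = 0.788.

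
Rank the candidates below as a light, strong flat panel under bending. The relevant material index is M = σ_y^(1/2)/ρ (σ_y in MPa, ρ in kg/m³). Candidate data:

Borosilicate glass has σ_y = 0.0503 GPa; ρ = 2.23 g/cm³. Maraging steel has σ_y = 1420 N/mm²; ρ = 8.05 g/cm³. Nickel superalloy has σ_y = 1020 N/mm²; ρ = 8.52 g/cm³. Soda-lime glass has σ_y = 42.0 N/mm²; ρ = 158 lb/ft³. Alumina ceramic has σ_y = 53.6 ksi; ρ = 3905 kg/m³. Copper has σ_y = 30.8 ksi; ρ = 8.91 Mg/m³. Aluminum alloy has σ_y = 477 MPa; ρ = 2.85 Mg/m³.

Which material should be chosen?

aluminum alloy

Normalizing units and computing the index:
  borosilicate glass: σ_y = 50.30 MPa, ρ = 2230 kg/m³
  maraging steel: σ_y = 1420 MPa, ρ = 8050 kg/m³
  nickel superalloy: σ_y = 1020 MPa, ρ = 8520 kg/m³
  soda-lime glass: σ_y = 42.00 MPa, ρ = 2531 kg/m³
  alumina ceramic: σ_y = 369.6 MPa, ρ = 3905 kg/m³
  copper: σ_y = 212.4 MPa, ρ = 8910 kg/m³
  aluminum alloy: σ_y = 477.0 MPa, ρ = 2850 kg/m³
  aluminum alloy: M = 7.66×10⁻³
  alumina ceramic: M = 4.92×10⁻³
  maraging steel: M = 4.68×10⁻³
  nickel superalloy: M = 3.75×10⁻³
  borosilicate glass: M = 3.18×10⁻³
  soda-lime glass: M = 2.56×10⁻³
  copper: M = 1.64×10⁻³
Aluminum alloy has the largest M.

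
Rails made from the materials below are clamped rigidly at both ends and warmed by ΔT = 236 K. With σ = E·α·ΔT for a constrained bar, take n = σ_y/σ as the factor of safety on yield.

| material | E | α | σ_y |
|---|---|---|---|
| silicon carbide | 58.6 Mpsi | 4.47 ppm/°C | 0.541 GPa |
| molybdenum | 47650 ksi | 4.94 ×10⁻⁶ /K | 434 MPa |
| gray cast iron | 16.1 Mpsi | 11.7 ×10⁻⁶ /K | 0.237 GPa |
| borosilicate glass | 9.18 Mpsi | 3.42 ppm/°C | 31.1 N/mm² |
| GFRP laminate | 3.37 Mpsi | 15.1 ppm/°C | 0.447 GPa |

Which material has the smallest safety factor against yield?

Per material, after unit conversion:
  silicon carbide: E = 404.0, α = 4.47, σ_y = 541.0 → σ = 426 MPa, n = 1.27
  molybdenum: E = 328.5, α = 4.94, σ_y = 434.0 → σ = 383 MPa, n = 1.13
  gray cast iron: E = 111.0, α = 11.7, σ_y = 237.0 → σ = 307 MPa, n = 0.773
  borosilicate glass: E = 63.29, α = 3.42, σ_y = 31.10 → σ = 51.1 MPa, n = 0.609
  GFRP laminate: E = 23.24, α = 15.1, σ_y = 447.0 → σ = 82.8 MPa, n = 5.40
Borosilicate glass has the lowest safety factor, n = 0.609.

borosilicate glass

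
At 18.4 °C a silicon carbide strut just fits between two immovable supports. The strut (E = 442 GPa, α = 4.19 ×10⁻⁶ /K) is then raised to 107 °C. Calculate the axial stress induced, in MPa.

ΔT = 88.60 K. Constrained thermal stress σ = E·α·ΔT = 442.0×10³ MPa × 4.19×10⁻⁶ × 88.60 = 164 MPa (compressive).

164 MPa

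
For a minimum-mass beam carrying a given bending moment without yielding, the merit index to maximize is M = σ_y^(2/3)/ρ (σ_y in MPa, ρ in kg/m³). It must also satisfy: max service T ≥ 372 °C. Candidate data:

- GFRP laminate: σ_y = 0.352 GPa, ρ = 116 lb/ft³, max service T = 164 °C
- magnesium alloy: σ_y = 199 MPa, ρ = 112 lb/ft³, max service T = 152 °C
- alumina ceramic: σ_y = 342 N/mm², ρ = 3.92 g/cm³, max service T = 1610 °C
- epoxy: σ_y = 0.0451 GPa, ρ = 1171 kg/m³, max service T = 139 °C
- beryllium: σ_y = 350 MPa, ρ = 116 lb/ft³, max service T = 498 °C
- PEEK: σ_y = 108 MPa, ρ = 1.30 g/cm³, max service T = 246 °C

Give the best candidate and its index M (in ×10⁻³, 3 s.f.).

Screen on constraints: max service T ≥ 372 °C. Survivors: alumina ceramic, beryllium.
In SI units:
  alumina ceramic: σ_y = 342.0 MPa, ρ = 3920 kg/m³
  beryllium: σ_y = 350.0 MPa, ρ = 1858 kg/m³
  beryllium: M = 26.7×10⁻³
  alumina ceramic: M = 12.5×10⁻³
Beryllium has the largest M.

beryllium, M = 26.7×10⁻³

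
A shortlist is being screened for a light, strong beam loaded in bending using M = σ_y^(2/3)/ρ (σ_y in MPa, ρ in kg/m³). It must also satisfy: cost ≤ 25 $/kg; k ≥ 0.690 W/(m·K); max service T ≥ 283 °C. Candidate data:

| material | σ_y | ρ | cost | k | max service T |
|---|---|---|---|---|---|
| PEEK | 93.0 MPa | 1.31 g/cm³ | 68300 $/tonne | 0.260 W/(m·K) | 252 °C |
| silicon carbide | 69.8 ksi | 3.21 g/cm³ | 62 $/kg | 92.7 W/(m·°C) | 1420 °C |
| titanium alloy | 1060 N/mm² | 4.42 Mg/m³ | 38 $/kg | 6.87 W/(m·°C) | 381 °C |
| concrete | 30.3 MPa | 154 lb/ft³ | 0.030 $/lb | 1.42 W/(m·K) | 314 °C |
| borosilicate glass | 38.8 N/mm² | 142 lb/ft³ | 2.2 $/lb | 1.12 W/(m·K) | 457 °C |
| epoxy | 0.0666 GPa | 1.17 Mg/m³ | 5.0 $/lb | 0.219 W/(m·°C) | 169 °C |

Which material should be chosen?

Screen on constraints: cost ≤ 25 $/kg; k ≥ 0.690 W/(m·K); max service T ≥ 283 °C. Survivors: concrete, borosilicate glass.
After converting to SI:
  concrete: σ_y = 30.30 MPa, ρ = 2467 kg/m³
  borosilicate glass: σ_y = 38.80 MPa, ρ = 2275 kg/m³
  borosilicate glass: M = 5.04×10⁻³
  concrete: M = 3.94×10⁻³
Borosilicate glass has the largest M.

borosilicate glass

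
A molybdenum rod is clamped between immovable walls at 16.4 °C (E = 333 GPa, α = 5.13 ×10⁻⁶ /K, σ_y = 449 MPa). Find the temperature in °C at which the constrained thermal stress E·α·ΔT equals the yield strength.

279 °C

E·α·ΔT = 449.0 MPa ⇒ ΔT = 449.0 / (333.0×10³ × 5.13×10⁻⁶) = 262.8 K.
T = 16.4 + 262.8 = 279.2 °C.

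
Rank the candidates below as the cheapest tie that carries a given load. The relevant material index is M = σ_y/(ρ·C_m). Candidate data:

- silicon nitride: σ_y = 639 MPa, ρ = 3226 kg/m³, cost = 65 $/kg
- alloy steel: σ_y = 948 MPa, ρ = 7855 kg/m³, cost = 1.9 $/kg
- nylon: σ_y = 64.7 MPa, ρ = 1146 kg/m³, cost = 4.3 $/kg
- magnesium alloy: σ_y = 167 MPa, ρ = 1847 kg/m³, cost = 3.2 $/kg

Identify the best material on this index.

Evaluate M for each candidate:
  alloy steel: M = 63.5 kN·m per $
  magnesium alloy: M = 28.3 kN·m per $
  nylon: M = 13.1 kN·m per $
  silicon nitride: M = 3.05 kN·m per $
The maximum is for alloy steel.

alloy steel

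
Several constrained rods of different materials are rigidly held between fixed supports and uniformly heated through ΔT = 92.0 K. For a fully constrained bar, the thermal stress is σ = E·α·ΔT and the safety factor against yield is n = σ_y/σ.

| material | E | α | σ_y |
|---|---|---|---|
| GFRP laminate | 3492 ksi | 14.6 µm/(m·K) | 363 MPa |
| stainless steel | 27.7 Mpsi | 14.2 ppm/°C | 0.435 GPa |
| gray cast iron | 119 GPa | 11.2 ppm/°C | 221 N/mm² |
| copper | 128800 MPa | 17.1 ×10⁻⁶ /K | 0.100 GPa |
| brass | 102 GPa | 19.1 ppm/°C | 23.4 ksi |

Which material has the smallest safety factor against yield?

Per material, after unit conversion:
  GFRP laminate: E = 24.08, α = 14.6, σ_y = 363.0 → σ = 32.3 MPa, n = 11.2
  stainless steel: E = 191.0, α = 14.2, σ_y = 435.0 → σ = 250 MPa, n = 1.74
  gray cast iron: E = 119.0, α = 11.2, σ_y = 221.0 → σ = 123 MPa, n = 1.80
  copper: E = 128.8, α = 17.1, σ_y = 100.0 → σ = 203 MPa, n = 0.494
  brass: E = 102.0, α = 19.1, σ_y = 161.3 → σ = 179 MPa, n = 0.900
The minimum is copper at n = 0.494.

copper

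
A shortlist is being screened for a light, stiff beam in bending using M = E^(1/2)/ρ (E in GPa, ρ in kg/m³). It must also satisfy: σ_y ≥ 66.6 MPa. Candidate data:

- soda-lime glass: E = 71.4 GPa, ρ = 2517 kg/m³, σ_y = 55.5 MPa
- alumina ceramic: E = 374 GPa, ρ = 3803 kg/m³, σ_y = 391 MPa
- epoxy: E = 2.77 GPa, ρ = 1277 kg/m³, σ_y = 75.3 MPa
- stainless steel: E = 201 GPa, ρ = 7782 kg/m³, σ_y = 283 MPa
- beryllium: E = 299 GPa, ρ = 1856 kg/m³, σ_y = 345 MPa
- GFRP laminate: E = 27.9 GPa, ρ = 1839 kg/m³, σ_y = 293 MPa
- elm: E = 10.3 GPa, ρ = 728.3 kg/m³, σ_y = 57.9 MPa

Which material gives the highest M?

Screen on constraints: σ_y ≥ 66.6 MPa. Survivors: alumina ceramic, epoxy, stainless steel, beryllium, GFRP laminate.
Evaluate M for each candidate:
  beryllium: M = 9.32×10⁻³
  alumina ceramic: M = 5.09×10⁻³
  GFRP laminate: M = 2.87×10⁻³
  stainless steel: M = 1.82×10⁻³
  epoxy: M = 1.30×10⁻³
The maximum is for beryllium.

beryllium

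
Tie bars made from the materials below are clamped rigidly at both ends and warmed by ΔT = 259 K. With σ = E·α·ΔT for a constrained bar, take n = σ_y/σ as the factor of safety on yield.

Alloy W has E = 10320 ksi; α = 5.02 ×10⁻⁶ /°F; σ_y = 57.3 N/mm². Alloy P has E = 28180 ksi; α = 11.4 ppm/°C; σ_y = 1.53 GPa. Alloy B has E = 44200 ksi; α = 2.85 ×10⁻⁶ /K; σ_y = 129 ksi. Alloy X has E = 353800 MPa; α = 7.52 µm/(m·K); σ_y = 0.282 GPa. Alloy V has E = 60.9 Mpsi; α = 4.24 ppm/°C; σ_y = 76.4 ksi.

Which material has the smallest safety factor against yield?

alloy W

Converting E to GPa, α to ×10⁻⁶/K, σ_y to MPa, then σ and n for each:
  alloy W: E = 71.15, α = 9.04, σ_y = 57.30 → σ = 167 MPa, n = 0.344
  alloy P: E = 194.3, α = 11.4, σ_y = 1530 → σ = 574 MPa, n = 2.67
  alloy B: E = 304.7, α = 2.85, σ_y = 889.4 → σ = 225 MPa, n = 3.95
  alloy X: E = 353.8, α = 7.52, σ_y = 282.0 → σ = 689 MPa, n = 0.409
  alloy V: E = 419.9, α = 4.24, σ_y = 526.8 → σ = 461 MPa, n = 1.14
Alloy W has the lowest safety factor, n = 0.344.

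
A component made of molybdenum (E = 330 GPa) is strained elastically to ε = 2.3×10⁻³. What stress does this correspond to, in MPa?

σ = E·ε = 330000 MPa × 2.3×10⁻³ = 759 MPa.

759 MPa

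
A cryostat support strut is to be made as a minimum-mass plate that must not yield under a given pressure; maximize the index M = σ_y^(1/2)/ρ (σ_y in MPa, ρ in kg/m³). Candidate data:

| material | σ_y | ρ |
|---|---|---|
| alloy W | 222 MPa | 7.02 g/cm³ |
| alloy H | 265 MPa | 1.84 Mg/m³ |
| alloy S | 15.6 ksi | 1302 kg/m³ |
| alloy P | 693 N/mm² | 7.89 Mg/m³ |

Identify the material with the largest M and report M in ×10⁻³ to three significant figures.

In SI units:
  alloy W: σ_y = 222.0 MPa, ρ = 7020 kg/m³
  alloy H: σ_y = 265.0 MPa, ρ = 1840 kg/m³
  alloy S: σ_y = 107.6 MPa, ρ = 1302 kg/m³
  alloy P: σ_y = 693.0 MPa, ρ = 7890 kg/m³
  alloy H: M = 8.85×10⁻³
  alloy S: M = 7.97×10⁻³
  alloy P: M = 3.34×10⁻³
  alloy W: M = 2.12×10⁻³
Highest index: alloy H.

alloy H, M = 8.85×10⁻³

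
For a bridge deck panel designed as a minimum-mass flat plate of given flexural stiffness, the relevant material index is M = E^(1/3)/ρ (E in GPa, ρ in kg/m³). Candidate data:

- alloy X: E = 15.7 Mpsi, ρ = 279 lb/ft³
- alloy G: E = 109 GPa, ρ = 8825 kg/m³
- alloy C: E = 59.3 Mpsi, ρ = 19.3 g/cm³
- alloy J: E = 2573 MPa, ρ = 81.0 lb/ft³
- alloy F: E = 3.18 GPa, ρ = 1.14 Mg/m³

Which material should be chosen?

alloy F

In SI units:
  alloy X: E = 108.2 GPa, ρ = 4469 kg/m³
  alloy G: E = 109.0 GPa, ρ = 8825 kg/m³
  alloy C: E = 408.9 GPa, ρ = 19300 kg/m³
  alloy J: E = 2.573 GPa, ρ = 1297 kg/m³
  alloy F: E = 3.180 GPa, ρ = 1140 kg/m³
  alloy F: M = 1.29×10⁻³
  alloy X: M = 1.07×10⁻³
  alloy J: M = 1.06×10⁻³
  alloy G: M = 0.541×10⁻³
  alloy C: M = 0.385×10⁻³
Highest index: alloy F.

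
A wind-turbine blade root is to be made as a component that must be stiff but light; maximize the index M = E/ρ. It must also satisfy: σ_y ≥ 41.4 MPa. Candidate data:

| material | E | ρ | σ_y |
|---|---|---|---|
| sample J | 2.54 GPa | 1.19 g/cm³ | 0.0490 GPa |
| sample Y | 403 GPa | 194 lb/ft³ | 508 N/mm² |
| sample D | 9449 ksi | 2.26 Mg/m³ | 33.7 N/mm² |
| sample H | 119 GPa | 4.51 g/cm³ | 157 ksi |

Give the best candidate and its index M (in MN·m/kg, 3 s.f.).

sample Y, M = 130 MN·m/kg

Screen on constraints: σ_y ≥ 41.4 MPa. Survivors: sample J, sample Y, sample H.
After converting to SI:
  sample J: E = 2.540 GPa, ρ = 1190 kg/m³
  sample Y: E = 403.0 GPa, ρ = 3108 kg/m³
  sample H: E = 119.0 GPa, ρ = 4510 kg/m³
  sample Y: M = 130 MN·m/kg
  sample H: M = 26.4 MN·m/kg
  sample J: M = 2.13 MN·m/kg
Highest index: sample Y.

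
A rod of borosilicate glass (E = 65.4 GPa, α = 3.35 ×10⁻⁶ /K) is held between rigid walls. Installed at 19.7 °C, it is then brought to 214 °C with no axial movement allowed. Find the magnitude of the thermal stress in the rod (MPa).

ΔT = 194.3 K. Constrained thermal stress σ = E·α·ΔT = 65.40×10³ MPa × 3.35×10⁻⁶ × 194.3 = 42.6 MPa (compressive).

42.6 MPa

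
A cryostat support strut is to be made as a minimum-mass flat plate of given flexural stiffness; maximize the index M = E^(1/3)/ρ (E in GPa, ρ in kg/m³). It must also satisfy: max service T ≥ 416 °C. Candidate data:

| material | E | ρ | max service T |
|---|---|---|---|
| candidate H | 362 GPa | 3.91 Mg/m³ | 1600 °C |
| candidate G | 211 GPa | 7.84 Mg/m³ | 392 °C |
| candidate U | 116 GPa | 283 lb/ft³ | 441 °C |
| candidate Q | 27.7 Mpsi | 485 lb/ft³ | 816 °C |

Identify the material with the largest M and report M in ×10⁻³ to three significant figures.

candidate H, M = 1.82×10⁻³

Screen on constraints: max service T ≥ 416 °C. Survivors: candidate H, candidate U, candidate Q.
In SI units:
  candidate H: E = 362.0 GPa, ρ = 3910 kg/m³
  candidate U: E = 116.0 GPa, ρ = 4533 kg/m³
  candidate Q: E = 191.0 GPa, ρ = 7769 kg/m³
  candidate H: M = 1.82×10⁻³
  candidate U: M = 1.08×10⁻³
  candidate Q: M = 0.741×10⁻³
Highest index: candidate H.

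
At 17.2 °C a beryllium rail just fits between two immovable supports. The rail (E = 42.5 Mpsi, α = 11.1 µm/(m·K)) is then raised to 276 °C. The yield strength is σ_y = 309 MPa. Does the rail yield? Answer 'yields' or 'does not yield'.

E = 42.5 Mpsi = 293.0 GPa.
ΔT = 258.8 K. Constrained thermal stress σ = E·α·ΔT = 293.0×10³ MPa × 11.1×10⁻⁶ × 258.8 = 842 MPa (compressive).
Compare to σ_y = 309 MPa: σ ≥ σ_y, so it yields.

yields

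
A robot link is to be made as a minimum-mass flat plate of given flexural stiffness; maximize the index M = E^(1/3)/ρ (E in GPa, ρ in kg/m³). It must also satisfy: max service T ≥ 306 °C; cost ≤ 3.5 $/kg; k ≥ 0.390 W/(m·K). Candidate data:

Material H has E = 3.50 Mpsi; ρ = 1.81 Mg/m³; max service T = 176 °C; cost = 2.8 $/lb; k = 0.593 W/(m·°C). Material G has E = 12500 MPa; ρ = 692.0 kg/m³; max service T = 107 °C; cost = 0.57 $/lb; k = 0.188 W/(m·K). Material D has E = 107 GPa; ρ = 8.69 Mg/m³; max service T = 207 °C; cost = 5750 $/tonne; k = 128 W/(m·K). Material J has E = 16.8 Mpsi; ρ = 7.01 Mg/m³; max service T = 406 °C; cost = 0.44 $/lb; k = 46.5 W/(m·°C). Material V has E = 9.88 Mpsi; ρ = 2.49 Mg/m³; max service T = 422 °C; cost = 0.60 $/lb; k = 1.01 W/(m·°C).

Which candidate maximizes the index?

material V

Screen on constraints: max service T ≥ 306 °C; cost ≤ 3.5 $/kg; k ≥ 0.390 W/(m·K). Survivors: material J, material V.
In SI units:
  material J: E = 115.8 GPa, ρ = 7010 kg/m³
  material V: E = 68.12 GPa, ρ = 2490 kg/m³
  material V: M = 1.64×10⁻³
  material J: M = 0.695×10⁻³
Material V ranks first.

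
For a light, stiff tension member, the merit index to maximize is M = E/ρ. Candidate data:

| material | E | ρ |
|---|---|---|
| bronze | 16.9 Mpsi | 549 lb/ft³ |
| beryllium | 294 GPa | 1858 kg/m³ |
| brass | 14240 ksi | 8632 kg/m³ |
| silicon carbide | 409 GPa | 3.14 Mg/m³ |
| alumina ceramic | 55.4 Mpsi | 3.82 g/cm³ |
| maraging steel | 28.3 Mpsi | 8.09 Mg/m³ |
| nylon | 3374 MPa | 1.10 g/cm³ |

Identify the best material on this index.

beryllium

After converting to SI:
  bronze: E = 116.5 GPa, ρ = 8794 kg/m³
  beryllium: E = 294.0 GPa, ρ = 1858 kg/m³
  brass: E = 98.18 GPa, ρ = 8632 kg/m³
  silicon carbide: E = 409.0 GPa, ρ = 3140 kg/m³
  alumina ceramic: E = 382.0 GPa, ρ = 3820 kg/m³
  maraging steel: E = 195.1 GPa, ρ = 8090 kg/m³
  nylon: E = 3.374 GPa, ρ = 1100 kg/m³
  beryllium: M = 158 MN·m/kg
  silicon carbide: M = 130 MN·m/kg
  alumina ceramic: M = 100 MN·m/kg
  maraging steel: M = 24.1 MN·m/kg
  bronze: M = 13.2 MN·m/kg
  brass: M = 11.4 MN·m/kg
  nylon: M = 3.07 MN·m/kg
Beryllium has the largest M.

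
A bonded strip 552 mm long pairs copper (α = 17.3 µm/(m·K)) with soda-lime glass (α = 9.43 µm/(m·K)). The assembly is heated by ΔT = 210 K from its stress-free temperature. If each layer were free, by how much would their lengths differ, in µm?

Δα = |17.3 − 9.43|×10⁻⁶/K = 7.87×10⁻⁶/K.
ΔL_mismatch = Δα·L·ΔT = 7.87×10⁻⁶ × 552.0 mm × 210.0 K = 912 µm.

912 µm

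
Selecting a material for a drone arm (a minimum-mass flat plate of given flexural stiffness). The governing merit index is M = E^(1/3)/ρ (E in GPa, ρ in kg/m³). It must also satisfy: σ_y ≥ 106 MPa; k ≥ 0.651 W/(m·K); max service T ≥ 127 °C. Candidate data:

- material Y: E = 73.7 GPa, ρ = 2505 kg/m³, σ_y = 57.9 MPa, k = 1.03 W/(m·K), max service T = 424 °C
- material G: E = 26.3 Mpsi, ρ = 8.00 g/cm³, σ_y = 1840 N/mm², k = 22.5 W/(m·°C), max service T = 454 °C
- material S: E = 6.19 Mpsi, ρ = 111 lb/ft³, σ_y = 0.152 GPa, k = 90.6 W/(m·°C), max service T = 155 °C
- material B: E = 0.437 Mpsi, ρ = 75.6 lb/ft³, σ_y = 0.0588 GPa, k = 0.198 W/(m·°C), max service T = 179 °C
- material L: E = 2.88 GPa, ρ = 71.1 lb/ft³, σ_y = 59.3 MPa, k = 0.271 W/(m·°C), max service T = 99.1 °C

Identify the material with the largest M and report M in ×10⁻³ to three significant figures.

material S, M = 1.97×10⁻³

Screen on constraints: σ_y ≥ 106 MPa; k ≥ 0.651 W/(m·K); max service T ≥ 127 °C. Survivors: material G, material S.
In SI units:
  material G: E = 181.3 GPa, ρ = 8000 kg/m³
  material S: E = 42.68 GPa, ρ = 1778 kg/m³
  material S: M = 1.97×10⁻³
  material G: M = 0.708×10⁻³
Highest index: material S.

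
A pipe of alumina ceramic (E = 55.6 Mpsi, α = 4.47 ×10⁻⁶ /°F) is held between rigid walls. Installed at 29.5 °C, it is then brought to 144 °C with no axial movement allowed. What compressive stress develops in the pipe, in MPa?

353 MPa

E = 55.6 Mpsi = 383.3 GPa.
α = 4.47×10⁻⁶/°F × 9/5 = 8.05×10⁻⁶/K.
ΔT = 114.5 K. Constrained thermal stress σ = E·α·ΔT = 383.3×10³ MPa × 8.05×10⁻⁶ × 114.5 = 353 MPa (compressive).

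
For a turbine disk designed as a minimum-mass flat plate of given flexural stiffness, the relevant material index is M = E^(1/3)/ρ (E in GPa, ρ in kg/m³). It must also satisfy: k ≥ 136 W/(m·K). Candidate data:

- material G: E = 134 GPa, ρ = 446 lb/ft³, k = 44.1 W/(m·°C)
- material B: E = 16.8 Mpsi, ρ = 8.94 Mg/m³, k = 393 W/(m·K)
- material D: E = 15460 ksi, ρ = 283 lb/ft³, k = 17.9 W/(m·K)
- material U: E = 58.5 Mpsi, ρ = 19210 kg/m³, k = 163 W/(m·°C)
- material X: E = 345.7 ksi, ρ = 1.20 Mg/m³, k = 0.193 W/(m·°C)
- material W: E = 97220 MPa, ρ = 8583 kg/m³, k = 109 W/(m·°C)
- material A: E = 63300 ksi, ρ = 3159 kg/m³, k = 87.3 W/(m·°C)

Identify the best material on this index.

Screen on constraints: k ≥ 136 W/(m·K). Survivors: material B, material U.
Normalizing units and computing the index:
  material B: E = 115.8 GPa, ρ = 8940 kg/m³
  material U: E = 403.3 GPa, ρ = 19210 kg/m³
  material B: M = 0.545×10⁻³
  material U: M = 0.385×10⁻³
The maximum is for material B.

material B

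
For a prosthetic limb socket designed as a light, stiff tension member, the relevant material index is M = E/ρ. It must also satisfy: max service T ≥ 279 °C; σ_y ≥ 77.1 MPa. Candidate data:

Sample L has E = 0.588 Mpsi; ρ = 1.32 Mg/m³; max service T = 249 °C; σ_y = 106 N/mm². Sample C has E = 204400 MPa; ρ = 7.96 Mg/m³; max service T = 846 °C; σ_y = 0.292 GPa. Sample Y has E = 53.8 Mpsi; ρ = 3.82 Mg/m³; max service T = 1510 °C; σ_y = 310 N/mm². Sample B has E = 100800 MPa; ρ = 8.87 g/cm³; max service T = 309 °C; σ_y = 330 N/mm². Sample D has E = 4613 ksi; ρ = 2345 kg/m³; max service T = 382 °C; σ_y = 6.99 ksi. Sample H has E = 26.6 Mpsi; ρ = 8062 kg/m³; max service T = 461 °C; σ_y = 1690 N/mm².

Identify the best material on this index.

sample Y

Screen on constraints: max service T ≥ 279 °C; σ_y ≥ 77.1 MPa. Survivors: sample C, sample Y, sample B, sample H.
Putting every candidate on a common basis:
  sample C: E = 204.4 GPa, ρ = 7960 kg/m³
  sample Y: E = 370.9 GPa, ρ = 3820 kg/m³
  sample B: E = 100.8 GPa, ρ = 8870 kg/m³
  sample H: E = 183.4 GPa, ρ = 8062 kg/m³
  sample Y: M = 97.1 MN·m/kg
  sample C: M = 25.7 MN·m/kg
  sample H: M = 22.7 MN·m/kg
  sample B: M = 11.4 MN·m/kg
Sample Y ranks first.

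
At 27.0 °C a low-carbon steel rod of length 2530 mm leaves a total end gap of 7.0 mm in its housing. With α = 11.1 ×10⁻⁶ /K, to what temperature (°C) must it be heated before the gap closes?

α·L₀·ΔT = 7.0 mm ⇒ ΔT = 7.0 / (11.1×10⁻⁶ × 2530.0) = 249.3 K.
T = 27.0 + 249.3 = 276.3 °C.

276 °C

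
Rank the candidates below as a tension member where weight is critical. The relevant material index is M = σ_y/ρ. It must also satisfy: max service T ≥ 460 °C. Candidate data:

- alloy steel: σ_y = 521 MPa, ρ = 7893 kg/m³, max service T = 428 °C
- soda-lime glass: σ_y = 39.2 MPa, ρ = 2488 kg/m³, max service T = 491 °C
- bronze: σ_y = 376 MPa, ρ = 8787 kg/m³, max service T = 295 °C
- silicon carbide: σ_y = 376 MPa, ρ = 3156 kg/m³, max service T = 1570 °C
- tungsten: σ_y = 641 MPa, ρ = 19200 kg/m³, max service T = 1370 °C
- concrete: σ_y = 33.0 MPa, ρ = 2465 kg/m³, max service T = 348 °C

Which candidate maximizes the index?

Screen on constraints: max service T ≥ 460 °C. Survivors: soda-lime glass, silicon carbide, tungsten.
Per-candidate index values:
  silicon carbide: M = 119 kN·m/kg
  tungsten: M = 33.4 kN·m/kg
  soda-lime glass: M = 15.8 kN·m/kg
Silicon carbide ranks first.

silicon carbide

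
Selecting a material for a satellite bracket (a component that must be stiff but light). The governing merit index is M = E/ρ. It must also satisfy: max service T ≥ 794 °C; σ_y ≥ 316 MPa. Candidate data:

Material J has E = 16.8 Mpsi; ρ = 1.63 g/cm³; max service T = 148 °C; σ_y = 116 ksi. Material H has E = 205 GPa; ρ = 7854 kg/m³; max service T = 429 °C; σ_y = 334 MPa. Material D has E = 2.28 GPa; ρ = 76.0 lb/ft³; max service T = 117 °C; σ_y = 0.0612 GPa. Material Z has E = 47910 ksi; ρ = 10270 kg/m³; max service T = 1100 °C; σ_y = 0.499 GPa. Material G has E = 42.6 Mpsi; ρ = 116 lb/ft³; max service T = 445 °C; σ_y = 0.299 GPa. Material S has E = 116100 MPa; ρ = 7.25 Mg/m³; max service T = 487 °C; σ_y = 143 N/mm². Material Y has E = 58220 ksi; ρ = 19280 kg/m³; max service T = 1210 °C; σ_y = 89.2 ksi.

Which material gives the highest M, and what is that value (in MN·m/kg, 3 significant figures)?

Screen on constraints: max service T ≥ 794 °C; σ_y ≥ 316 MPa. Survivors: material Z, material Y.
Putting every candidate on a common basis:
  material Z: E = 330.3 GPa, ρ = 10270 kg/m³
  material Y: E = 401.4 GPa, ρ = 19280 kg/m³
  material Z: M = 32.2 MN·m/kg
  material Y: M = 20.8 MN·m/kg
Material Z has the largest M.

material Z, M = 32.2 MN·m/kg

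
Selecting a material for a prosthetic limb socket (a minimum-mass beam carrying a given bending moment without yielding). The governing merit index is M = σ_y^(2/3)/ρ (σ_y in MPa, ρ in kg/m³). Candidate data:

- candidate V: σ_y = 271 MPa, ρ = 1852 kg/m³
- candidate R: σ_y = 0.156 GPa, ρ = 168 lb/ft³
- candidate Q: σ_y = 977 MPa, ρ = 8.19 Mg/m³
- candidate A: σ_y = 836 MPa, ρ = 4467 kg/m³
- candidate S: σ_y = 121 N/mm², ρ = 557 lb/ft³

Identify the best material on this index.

Normalizing units and computing the index:
  candidate V: σ_y = 271.0 MPa, ρ = 1852 kg/m³
  candidate R: σ_y = 156.0 MPa, ρ = 2691 kg/m³
  candidate Q: σ_y = 977.0 MPa, ρ = 8190 kg/m³
  candidate A: σ_y = 836.0 MPa, ρ = 4467 kg/m³
  candidate S: σ_y = 121.0 MPa, ρ = 8922 kg/m³
  candidate V: M = 22.6×10⁻³
  candidate A: M = 19.9×10⁻³
  candidate Q: M = 12.0×10⁻³
  candidate R: M = 10.8×10⁻³
  candidate S: M = 2.74×10⁻³
The maximum is for candidate V.

candidate V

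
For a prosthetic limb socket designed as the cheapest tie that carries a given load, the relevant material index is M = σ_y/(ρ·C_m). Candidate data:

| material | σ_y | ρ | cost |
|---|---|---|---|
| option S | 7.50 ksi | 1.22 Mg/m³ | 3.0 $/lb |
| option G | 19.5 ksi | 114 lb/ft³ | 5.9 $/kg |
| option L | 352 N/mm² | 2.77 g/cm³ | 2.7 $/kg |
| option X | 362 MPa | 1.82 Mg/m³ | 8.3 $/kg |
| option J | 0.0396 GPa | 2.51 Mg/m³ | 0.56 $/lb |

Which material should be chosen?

Putting every candidate on a common basis:
  option S: σ_y = 51.71 MPa, ρ = 1220 kg/m³, cost = 6.614 $/kg
  option G: σ_y = 134.4 MPa, ρ = 1826 kg/m³, cost = 5.900 $/kg
  option L: σ_y = 352.0 MPa, ρ = 2770 kg/m³, cost = 2.700 $/kg
  option X: σ_y = 362.0 MPa, ρ = 1820 kg/m³, cost = 8.300 $/kg
  option J: σ_y = 39.60 MPa, ρ = 2510 kg/m³, cost = 1.235 $/kg
  option L: M = 47.1 kN·m per $
  option X: M = 24.0 kN·m per $
  option J: M = 12.8 kN·m per $
  option G: M = 12.5 kN·m per $
  option S: M = 6.41 kN·m per $
Highest index: option L.

option L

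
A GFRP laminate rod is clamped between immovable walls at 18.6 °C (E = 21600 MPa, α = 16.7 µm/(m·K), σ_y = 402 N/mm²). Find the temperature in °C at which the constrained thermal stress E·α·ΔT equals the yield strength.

E = 21600 MPa = 21.60 GPa.
σ_y = 402 N/mm² = 402.0 MPa.
E·α·ΔT = 402.0 MPa ⇒ ΔT = 402.0 / (21.60×10³ × 16.7×10⁻⁶) = 1114 K.
T = 18.6 + 1114 = 1133 °C.

1130 °C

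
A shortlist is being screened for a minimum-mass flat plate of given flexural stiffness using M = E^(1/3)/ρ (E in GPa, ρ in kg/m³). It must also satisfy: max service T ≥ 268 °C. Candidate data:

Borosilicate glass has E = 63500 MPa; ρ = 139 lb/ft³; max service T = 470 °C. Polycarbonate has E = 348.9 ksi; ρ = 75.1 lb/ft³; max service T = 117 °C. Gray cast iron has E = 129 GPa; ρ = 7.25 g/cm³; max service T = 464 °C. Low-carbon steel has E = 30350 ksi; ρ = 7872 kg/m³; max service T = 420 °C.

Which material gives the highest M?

Screen on constraints: max service T ≥ 268 °C. Survivors: borosilicate glass, gray cast iron, low-carbon steel.
Putting every candidate on a common basis:
  borosilicate glass: E = 63.50 GPa, ρ = 2227 kg/m³
  gray cast iron: E = 129.0 GPa, ρ = 7250 kg/m³
  low-carbon steel: E = 209.3 GPa, ρ = 7872 kg/m³
  borosilicate glass: M = 1.79×10⁻³
  low-carbon steel: M = 0.754×10⁻³
  gray cast iron: M = 0.697×10⁻³
Borosilicate glass ranks first.

borosilicate glass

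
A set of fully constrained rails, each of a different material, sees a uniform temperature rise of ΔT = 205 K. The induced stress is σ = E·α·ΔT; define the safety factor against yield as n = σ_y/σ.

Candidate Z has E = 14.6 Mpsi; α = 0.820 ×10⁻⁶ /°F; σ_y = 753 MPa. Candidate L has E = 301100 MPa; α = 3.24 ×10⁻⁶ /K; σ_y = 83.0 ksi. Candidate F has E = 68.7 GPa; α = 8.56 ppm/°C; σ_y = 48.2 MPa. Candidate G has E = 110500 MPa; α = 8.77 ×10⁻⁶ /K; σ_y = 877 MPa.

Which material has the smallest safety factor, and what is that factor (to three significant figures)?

candidate F, n = 0.400

Converting E to GPa, α to ×10⁻⁶/K, σ_y to MPa, then σ and n for each:
  candidate Z: E = 100.7, α = 1.48, σ_y = 753.0 → σ = 30.5 MPa, n = 24.7
  candidate L: E = 301.1, α = 3.24, σ_y = 572.3 → σ = 200 MPa, n = 2.86
  candidate F: E = 68.70, α = 8.56, σ_y = 48.20 → σ = 121 MPa, n = 0.400
  candidate G: E = 110.5, α = 8.77, σ_y = 877.0 → σ = 199 MPa, n = 4.41
The minimum is candidate F at n = 0.400.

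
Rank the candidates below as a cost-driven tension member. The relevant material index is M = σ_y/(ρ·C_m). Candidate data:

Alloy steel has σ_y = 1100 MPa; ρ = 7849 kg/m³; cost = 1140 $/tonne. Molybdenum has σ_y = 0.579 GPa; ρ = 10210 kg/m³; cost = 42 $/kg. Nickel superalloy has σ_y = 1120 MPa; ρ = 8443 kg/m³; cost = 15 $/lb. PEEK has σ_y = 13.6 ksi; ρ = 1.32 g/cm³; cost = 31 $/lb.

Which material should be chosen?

alloy steel

After converting to SI:
  alloy steel: σ_y = 1100 MPa, ρ = 7849 kg/m³, cost = 1.140 $/kg
  molybdenum: σ_y = 579.0 MPa, ρ = 10210 kg/m³, cost = 42.00 $/kg
  nickel superalloy: σ_y = 1120 MPa, ρ = 8443 kg/m³, cost = 33.07 $/kg
  PEEK: σ_y = 93.77 MPa, ρ = 1320 kg/m³, cost = 68.34 $/kg
  alloy steel: M = 123 kN·m per $
  nickel superalloy: M = 4.01 kN·m per $
  molybdenum: M = 1.35 kN·m per $
  PEEK: M = 1.04 kN·m per $
Alloy steel ranks first.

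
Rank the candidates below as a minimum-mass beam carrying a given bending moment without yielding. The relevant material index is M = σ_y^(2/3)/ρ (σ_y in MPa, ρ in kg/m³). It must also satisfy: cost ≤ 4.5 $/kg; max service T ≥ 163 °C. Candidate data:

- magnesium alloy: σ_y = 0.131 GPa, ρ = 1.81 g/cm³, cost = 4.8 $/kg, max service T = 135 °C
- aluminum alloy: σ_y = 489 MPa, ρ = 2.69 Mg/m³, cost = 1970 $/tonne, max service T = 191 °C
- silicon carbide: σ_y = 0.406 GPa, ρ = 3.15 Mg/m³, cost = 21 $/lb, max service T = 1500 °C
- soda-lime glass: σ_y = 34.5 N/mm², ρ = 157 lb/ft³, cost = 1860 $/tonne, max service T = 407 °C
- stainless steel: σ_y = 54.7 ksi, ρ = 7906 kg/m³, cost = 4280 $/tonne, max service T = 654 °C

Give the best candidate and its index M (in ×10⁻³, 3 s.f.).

Screen on constraints: cost ≤ 4.5 $/kg; max service T ≥ 163 °C. Survivors: aluminum alloy, soda-lime glass, stainless steel.
After converting to SI:
  aluminum alloy: σ_y = 489.0 MPa, ρ = 2690 kg/m³
  soda-lime glass: σ_y = 34.50 MPa, ρ = 2515 kg/m³
  stainless steel: σ_y = 377.1 MPa, ρ = 7906 kg/m³
  aluminum alloy: M = 23.1×10⁻³
  stainless steel: M = 6.60×10⁻³
  soda-lime glass: M = 4.21×10⁻³
Aluminum alloy ranks first.

aluminum alloy, M = 23.1×10⁻³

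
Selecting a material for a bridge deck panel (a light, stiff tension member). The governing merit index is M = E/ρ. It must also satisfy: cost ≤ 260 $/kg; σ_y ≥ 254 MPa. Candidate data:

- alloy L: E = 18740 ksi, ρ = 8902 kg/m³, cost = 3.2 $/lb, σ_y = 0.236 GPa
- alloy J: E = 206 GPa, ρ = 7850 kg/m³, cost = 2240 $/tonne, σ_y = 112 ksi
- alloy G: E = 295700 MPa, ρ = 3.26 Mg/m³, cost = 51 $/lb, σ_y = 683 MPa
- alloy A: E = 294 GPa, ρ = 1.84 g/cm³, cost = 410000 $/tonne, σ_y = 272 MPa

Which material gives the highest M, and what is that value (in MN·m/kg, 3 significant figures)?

alloy G, M = 90.7 MN·m/kg

Screen on constraints: cost ≤ 260 $/kg; σ_y ≥ 254 MPa. Survivors: alloy J, alloy G.
After converting to SI:
  alloy J: E = 206.0 GPa, ρ = 7850 kg/m³
  alloy G: E = 295.7 GPa, ρ = 3260 kg/m³
  alloy G: M = 90.7 MN·m/kg
  alloy J: M = 26.2 MN·m/kg
Highest index: alloy G.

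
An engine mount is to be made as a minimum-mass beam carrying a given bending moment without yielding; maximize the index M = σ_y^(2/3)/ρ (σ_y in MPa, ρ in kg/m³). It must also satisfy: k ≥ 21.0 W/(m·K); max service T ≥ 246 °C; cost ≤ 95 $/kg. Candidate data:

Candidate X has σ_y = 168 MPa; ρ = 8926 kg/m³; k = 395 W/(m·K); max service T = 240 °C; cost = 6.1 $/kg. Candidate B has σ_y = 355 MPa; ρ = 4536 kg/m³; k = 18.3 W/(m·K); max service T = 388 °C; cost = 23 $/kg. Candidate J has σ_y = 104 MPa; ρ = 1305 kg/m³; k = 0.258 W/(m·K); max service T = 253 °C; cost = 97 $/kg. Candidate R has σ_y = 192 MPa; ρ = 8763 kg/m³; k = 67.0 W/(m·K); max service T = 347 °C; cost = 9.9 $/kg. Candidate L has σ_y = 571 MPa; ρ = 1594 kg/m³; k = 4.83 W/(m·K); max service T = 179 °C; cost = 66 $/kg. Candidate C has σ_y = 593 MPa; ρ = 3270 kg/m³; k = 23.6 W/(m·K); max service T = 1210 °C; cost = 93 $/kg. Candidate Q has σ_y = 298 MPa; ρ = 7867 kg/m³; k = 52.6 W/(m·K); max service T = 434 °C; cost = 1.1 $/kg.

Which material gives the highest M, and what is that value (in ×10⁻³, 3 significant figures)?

candidate C, M = 21.6×10⁻³

Screen on constraints: k ≥ 21.0 W/(m·K); max service T ≥ 246 °C; cost ≤ 95 $/kg. Survivors: candidate R, candidate C, candidate Q.
Per-candidate index values:
  candidate C: M = 21.6×10⁻³
  candidate Q: M = 5.67×10⁻³
  candidate R: M = 3.80×10⁻³
The maximum is for candidate C.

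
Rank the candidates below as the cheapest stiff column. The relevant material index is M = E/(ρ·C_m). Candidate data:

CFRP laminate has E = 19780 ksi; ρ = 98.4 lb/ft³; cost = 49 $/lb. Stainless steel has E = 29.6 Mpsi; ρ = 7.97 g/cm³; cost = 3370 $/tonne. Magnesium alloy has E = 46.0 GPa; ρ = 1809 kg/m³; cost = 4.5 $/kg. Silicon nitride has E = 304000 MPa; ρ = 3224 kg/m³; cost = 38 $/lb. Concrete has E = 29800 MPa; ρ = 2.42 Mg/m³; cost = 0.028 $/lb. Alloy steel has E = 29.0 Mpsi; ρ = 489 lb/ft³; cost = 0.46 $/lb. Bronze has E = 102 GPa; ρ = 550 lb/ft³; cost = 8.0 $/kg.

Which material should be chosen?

concrete

Putting every candidate on a common basis:
  CFRP laminate: E = 136.4 GPa, ρ = 1576 kg/m³, cost = 108.0 $/kg
  stainless steel: E = 204.1 GPa, ρ = 7970 kg/m³, cost = 3.370 $/kg
  magnesium alloy: E = 46.00 GPa, ρ = 1809 kg/m³, cost = 4.500 $/kg
  silicon nitride: E = 304.0 GPa, ρ = 3224 kg/m³, cost = 83.77 $/kg
  concrete: E = 29.80 GPa, ρ = 2420 kg/m³, cost = 0.06173 $/kg
  alloy steel: E = 199.9 GPa, ρ = 7833 kg/m³, cost = 1.014 $/kg
  bronze: E = 102.0 GPa, ρ = 8810 kg/m³, cost = 8.000 $/kg
  concrete: M = 199 MN·m per $
  alloy steel: M = 25.2 MN·m per $
  stainless steel: M = 7.60 MN·m per $
  magnesium alloy: M = 5.65 MN·m per $
  bronze: M = 1.45 MN·m per $
  silicon nitride: M = 1.13 MN·m per $
  CFRP laminate: M = 0.801 MN·m per $
Highest index: concrete.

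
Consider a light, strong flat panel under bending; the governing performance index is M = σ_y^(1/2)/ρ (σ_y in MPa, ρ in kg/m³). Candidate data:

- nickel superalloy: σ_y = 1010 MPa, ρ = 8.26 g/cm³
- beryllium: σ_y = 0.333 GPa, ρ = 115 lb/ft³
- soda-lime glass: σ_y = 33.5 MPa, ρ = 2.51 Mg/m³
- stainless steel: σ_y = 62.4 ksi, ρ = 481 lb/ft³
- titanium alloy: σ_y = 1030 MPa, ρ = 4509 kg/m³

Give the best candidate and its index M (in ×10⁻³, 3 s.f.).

beryllium, M = 9.91×10⁻³

Convert each candidate to consistent units, then evaluate M:
  nickel superalloy: σ_y = 1010 MPa, ρ = 8260 kg/m³
  beryllium: σ_y = 333.0 MPa, ρ = 1842 kg/m³
  soda-lime glass: σ_y = 33.50 MPa, ρ = 2510 kg/m³
  stainless steel: σ_y = 430.2 MPa, ρ = 7705 kg/m³
  titanium alloy: σ_y = 1030 MPa, ρ = 4509 kg/m³
  beryllium: M = 9.91×10⁻³
  titanium alloy: M = 7.12×10⁻³
  nickel superalloy: M = 3.85×10⁻³
  stainless steel: M = 2.69×10⁻³
  soda-lime glass: M = 2.31×10⁻³
Beryllium ranks first.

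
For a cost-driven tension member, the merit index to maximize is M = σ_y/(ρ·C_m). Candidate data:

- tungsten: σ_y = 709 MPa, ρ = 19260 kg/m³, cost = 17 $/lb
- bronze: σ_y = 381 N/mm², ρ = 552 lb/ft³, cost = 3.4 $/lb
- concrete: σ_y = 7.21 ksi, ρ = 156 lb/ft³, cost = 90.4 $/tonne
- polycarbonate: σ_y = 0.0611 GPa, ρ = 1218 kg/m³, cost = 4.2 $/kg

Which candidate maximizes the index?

concrete

In SI units:
  tungsten: σ_y = 709.0 MPa, ρ = 19260 kg/m³, cost = 37.48 $/kg
  bronze: σ_y = 381.0 MPa, ρ = 8842 kg/m³, cost = 7.496 $/kg
  concrete: σ_y = 49.71 MPa, ρ = 2499 kg/m³, cost = 0.09040 $/kg
  polycarbonate: σ_y = 61.10 MPa, ρ = 1218 kg/m³, cost = 4.200 $/kg
  concrete: M = 220 kN·m per $
  polycarbonate: M = 11.9 kN·m per $
  bronze: M = 5.75 kN·m per $
  tungsten: M = 0.982 kN·m per $
Concrete has the largest M.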